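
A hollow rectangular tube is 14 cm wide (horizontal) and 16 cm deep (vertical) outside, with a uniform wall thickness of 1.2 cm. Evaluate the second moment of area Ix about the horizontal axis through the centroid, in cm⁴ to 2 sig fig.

Ix ≈ 2300 cm⁴

Treat the section as a set of non-overlapping primitives; coordinates are from the bounding-box lower-left.
Outer rectangle: 14 × 16, A = 224 cm², y = 8 cm, Ī = 4 779 cm⁴.
Inner void (subtracted): 11.6 × 13.6, A = 157.8 cm², y = 8 cm, Ī = 2 432 cm⁴.
By symmetry the centroid is at mid-height, ȳ = 8 cm.
All pieces are centred on the horizontal axis through the centroid, so I = ΣĪ (holes subtracted) = 2 347 cm⁴.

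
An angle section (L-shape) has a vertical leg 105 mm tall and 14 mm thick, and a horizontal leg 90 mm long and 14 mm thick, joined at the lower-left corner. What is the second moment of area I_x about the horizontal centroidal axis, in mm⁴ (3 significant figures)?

I_x ≈ 2.65 × 10⁶ mm⁴

Split into non-overlapping primitives; take the origin at the lower-left of the bounding box.
Vertical leg: 14 × 105, A = 1 470 mm², y = 52.5 mm, Ī = 1 350 563 mm⁴.
Horizontal leg (remainder): 76 × 14, A = 1 064 mm², y = 7 mm, Ī = 17 379 mm⁴.
Centroid: ȳ = ΣA·y / ΣA = 33.395 mm.
Transfer each piece to the horizontal centroidal axis using Ī + A·d² with d = y − 33.395:
  vertical leg: d = 19.105 mm → contributes +1 887 112 mm⁴
  horizontal leg (remainder): d = -26.395 mm → contributes +758 665 mm⁴
Total I = 2 645 777 mm⁴.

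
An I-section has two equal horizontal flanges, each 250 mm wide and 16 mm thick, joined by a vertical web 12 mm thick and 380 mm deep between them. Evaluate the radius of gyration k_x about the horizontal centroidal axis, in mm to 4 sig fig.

Break the section into simple shapes (no overlaps), measuring from the bottom-left corner of the bounding box.
Bottom flange: 250 × 16, A = 4 000 mm², y = 8 mm, Ī = 85333.3 mm⁴.
Web: 12 × 380, A = 4 560 mm², y = 206 mm, Ī = 54 872 000 mm⁴.
Top flange: 250 × 16, A = 4 000 mm², y = 404 mm, Ī = 85333.3 mm⁴.
By symmetry the centroid is at mid-height, ȳ = 206 mm.
Transfer each piece to the horizontal centroidal axis using Ī + A·d² with d = y − 206:
  bottom flange: d = -198 mm → contributes +156 901 333 mm⁴
  web: d = 0 mm → contributes +54 872 000 mm⁴
  top flange: d = 198 mm → contributes +156 901 333 mm⁴
Total I = 368 674 667 mm⁴.
Radius of gyration: k = √(I/A) = √(368 674 667 / 12 560) = 171.327 mm.

k_x ≈ 171.3 mm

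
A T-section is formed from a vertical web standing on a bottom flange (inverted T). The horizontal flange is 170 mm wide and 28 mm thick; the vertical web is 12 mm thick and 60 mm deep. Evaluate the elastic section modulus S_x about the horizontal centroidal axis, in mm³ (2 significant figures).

Decompose the section into non-overlapping parts with the origin at the bottom-left of its bounding rectangle.
Flange: 170 × 28, A = 4 760 mm², y = 14 mm, Ī = 310 987 mm⁴.
Web: 12 × 60, A = 720 mm², y = 58 mm, Ī = 216 000 mm⁴.
Centroid: ȳ = ΣA·y / ΣA = 19.78 mm.
Transfer each piece to the horizontal centroidal axis using Ī + A·d² with d = y − 19.78:
  flange: d = -5.781 mm → contributes +470 067 mm⁴
  web: d = 38.22 mm → contributes +1 267 697 mm⁴
Total I = 1 737 764 mm⁴.
Extreme fibre distance c = 68.22 mm; S = I/c = 25 473 mm³.

S_x ≈ 2.5 × 10⁴ mm³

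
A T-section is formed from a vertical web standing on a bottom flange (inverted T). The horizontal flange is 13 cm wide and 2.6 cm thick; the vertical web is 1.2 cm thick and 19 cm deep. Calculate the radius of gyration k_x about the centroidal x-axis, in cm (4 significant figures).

Split into non-overlapping primitives; take the origin at the lower-left of the bounding box.
Flange: 13 × 2.6, A = 33.8 cm², y = 1.3 cm, Ī = 19.0407 cm⁴.
Web: 1.2 × 19, A = 22.8 cm², y = 12.1 cm, Ī = 685.9 cm⁴.
Centroid: ȳ = ΣA·y / ΣA = 5.65053 cm.
Transfer each piece to the centroidal x-axis using Ī + A·d² with d = y − 5.65053:
  flange: d = -4.35053 cm → contributes +658.777 cm⁴
  web: d = 6.44947 cm → contributes +1634.28 cm⁴
Total I = 2293.06 cm⁴.
Radius of gyration: k = √(I/A) = √(2293.06 / 56.6) = 6.36501 cm.

k_x ≈ 6.365 cm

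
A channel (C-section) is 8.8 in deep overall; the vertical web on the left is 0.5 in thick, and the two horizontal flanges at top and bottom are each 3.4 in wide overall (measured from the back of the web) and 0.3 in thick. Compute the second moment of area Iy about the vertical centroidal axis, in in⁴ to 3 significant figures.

Treat the section as a set of non-overlapping primitives; coordinates are from the bounding-box lower-left.
Web: 0.5 × 8.8, A = 4.4 in², x = 0.25 in, Ī = 0.091667 in⁴.
Top flange (beyond web): 2.9 × 0.3, A = 0.87 in², x = 1.95 in, Ī = 0.60973 in⁴.
Bottom flange (beyond web): 2.9 × 0.3, A = 0.87 in², x = 1.95 in, Ī = 0.60973 in⁴.
Centroid: x̄ = ΣA·x / ΣA = 0.73176 in.
Transfer each piece to the vertical centroidal axis using Ī + A·d² with d = x − 0.73176:
  web: d = -0.48176 in → contributes +1.1129 in⁴
  top flange (beyond web): d = 1.2182 in → contributes +1.9009 in⁴
  bottom flange (beyond web): d = 1.2182 in → contributes +1.9009 in⁴
Total I = 4.9147 in⁴.

Iy ≈ 4.91 in⁴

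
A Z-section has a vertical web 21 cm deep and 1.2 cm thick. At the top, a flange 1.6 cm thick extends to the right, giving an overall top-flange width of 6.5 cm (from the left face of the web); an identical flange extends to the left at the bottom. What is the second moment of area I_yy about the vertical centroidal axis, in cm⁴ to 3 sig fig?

Treat the section as a set of non-overlapping primitives; coordinates are from the bounding-box lower-left.
Web: 1.2 × 21, A = 25.2 cm², x = 5.9 cm, Ī = 3.024 cm⁴.
Top flange (beyond web): 5.3 × 1.6, A = 8.48 cm², x = 9.15 cm, Ī = 19.85 cm⁴.
Bottom flange (beyond web): 5.3 × 1.6, A = 8.48 cm², x = 2.65 cm, Ī = 19.85 cm⁴.
Centroid: x̄ = ΣA·x / ΣA = 5.9 cm.
Transfer each piece to the vertical centroidal axis using Ī + A·d² with d = x − 5.9:
  web: d = 0 cm → contributes +3.024 cm⁴
  top flange (beyond web): d = 3.25 cm → contributes +109.42 cm⁴
  bottom flange (beyond web): d = -3.25 cm → contributes +109.42 cm⁴
Total I = 221.86 cm⁴.

I_yy ≈ 222 cm⁴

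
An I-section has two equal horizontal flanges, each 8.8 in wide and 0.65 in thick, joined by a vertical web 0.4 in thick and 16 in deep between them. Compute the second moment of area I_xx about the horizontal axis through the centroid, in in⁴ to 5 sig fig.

I_xx ≈ 929.79 in⁴

Break the section into simple shapes (no overlaps), measuring from the bottom-left corner of the bounding box.
Bottom flange: 8.8 × 0.65, A = 5.72 in², y = 0.325 in, Ī = 0.2013917 in⁴.
Web: 0.4 × 16, A = 6.4 in², y = 8.65 in, Ī = 136.5333 in⁴.
Top flange: 8.8 × 0.65, A = 5.72 in², y = 16.975 in, Ī = 0.2013917 in⁴.
By symmetry the centroid is at mid-height, ȳ = 8.65 in.
Transfer each piece to the horizontal axis through the centroid using Ī + A·d² with d = y − 8.65:
  bottom flange: d = -8.325 in → contributes +396.6296 in⁴
  web: d = 0 in → contributes +136.5333 in⁴
  top flange: d = 8.325 in → contributes +396.6296 in⁴
Total I = 929.7925 in⁴.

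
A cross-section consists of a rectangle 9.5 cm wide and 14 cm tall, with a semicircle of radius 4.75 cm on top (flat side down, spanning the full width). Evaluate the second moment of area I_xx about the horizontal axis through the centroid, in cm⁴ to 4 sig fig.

Break the section into simple shapes (no overlaps), measuring from the bottom-left corner of the bounding box.
Rectangular body: 9.5 × 14, A = 133 cm², y = 7 cm, Ī = 2172.33 cm⁴.
Semicircular cap: semicircle r = 4.75, A = 35.4411 cm², y = 16.016 cm, Ī = 55.8736 cm⁴.
Centroid: ȳ = ΣA·y / ΣA = 8.89702 cm.
Transfer each piece to the horizontal axis through the centroid using Ī + A·d² with d = y − 8.89702:
  rectangular body: d = -1.89702 cm → contributes +2650.96 cm⁴
  semicircular cap: d = 7.11895 cm → contributes +1852.01 cm⁴
Total I = 4502.96 cm⁴.

I_xx ≈ 4503 cm⁴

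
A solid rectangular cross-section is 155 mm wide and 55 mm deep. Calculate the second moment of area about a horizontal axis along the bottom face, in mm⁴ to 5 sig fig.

I_base ≈ 8.5960 × 10⁶ mm⁴

The section: 155 × 55, A = 8 525 mm², y = 27.5 mm, Ī = 2 149 010 mm⁴.
Transfer it to the base of the section using Ī + A·d² with d = y − 0:
  the section: d = 27.5 mm → contributes +8 596 042 mm⁴
Total I = 8 596 042 mm⁴.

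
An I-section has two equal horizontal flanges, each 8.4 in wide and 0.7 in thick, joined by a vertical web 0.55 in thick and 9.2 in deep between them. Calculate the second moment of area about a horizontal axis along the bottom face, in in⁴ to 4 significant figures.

I_base ≈ 796.8 in⁴

Break the section into simple shapes (no overlaps), measuring from the bottom-left corner of the bounding box.
Bottom flange: 8.4 × 0.7, A = 5.88 in², y = 0.35 in, Ī = 0.2401 in⁴.
Web: 0.55 × 9.2, A = 5.06 in², y = 5.3 in, Ī = 35.6899 in⁴.
Top flange: 8.4 × 0.7, A = 5.88 in², y = 10.25 in, Ī = 0.2401 in⁴.
Transfer each piece to the base of the section using Ī + A·d² with d = y − 0:
  bottom flange: d = 0.35 in → contributes +0.9604 in⁴
  web: d = 5.3 in → contributes +177.825 in⁴
  top flange: d = 10.25 in → contributes +618.008 in⁴
Total I = 796.793 in⁴.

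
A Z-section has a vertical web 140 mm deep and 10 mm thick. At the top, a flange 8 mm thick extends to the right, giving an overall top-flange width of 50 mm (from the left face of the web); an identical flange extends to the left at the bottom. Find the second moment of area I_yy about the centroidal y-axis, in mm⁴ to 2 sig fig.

I_yy ≈ 5.0 × 10⁵ mm⁴

Split into non-overlapping primitives; take the origin at the lower-left of the bounding box.
Web: 10 × 140, A = 1 400 mm², x = 45 mm, Ī = 11 667 mm⁴.
Top flange (beyond web): 40 × 8, A = 320 mm², x = 70 mm, Ī = 42 667 mm⁴.
Bottom flange (beyond web): 40 × 8, A = 320 mm², x = 20 mm, Ī = 42 667 mm⁴.
Centroid: x̄ = ΣA·x / ΣA = 45 mm.
Transfer each piece to the centroidal y-axis using Ī + A·d² with d = x − 45:
  web: d = 0 mm → contributes +11 667 mm⁴
  top flange (beyond web): d = 25 mm → contributes +242 667 mm⁴
  bottom flange (beyond web): d = -25 mm → contributes +242 667 mm⁴
Total I = 497 000 mm⁴.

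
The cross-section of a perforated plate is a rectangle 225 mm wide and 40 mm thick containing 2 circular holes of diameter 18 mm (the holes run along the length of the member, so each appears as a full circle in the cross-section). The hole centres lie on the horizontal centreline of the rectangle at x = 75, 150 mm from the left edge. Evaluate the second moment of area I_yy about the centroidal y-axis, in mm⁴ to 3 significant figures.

Treat the section as a set of non-overlapping primitives; coordinates are from the bounding-box lower-left.
Plate: 225 × 40, A = 9 000 mm², x = 112.5 mm, Ī = 37 968 750 mm⁴.
Hole 1 (subtracted): ⌀18, A = 254.47 mm², x = 75 mm, Ī = 5 153 mm⁴.
Hole 2 (subtracted): ⌀18, A = 254.47 mm², x = 150 mm, Ī = 5 153 mm⁴.
By symmetry the centroid is at mid-width, x̄ = 112.5 mm.
Transfer each piece to the centroidal y-axis using Ī + A·d² with d = x − 112.5:
  plate: d = 0 mm → contributes +37 968 750 mm⁴
  hole 1: d = -37.5 mm → contributes −363 000 mm⁴
  hole 2: d = 37.5 mm → contributes −363 000 mm⁴
Total I = 37 242 750 mm⁴.

I_yy ≈ 3.72 × 10⁷ mm⁴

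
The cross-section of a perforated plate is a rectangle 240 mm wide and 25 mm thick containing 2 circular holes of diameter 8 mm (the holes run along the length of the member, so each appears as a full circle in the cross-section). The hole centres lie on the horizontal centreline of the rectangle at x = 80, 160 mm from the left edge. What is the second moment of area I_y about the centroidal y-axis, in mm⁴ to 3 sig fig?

Treat the section as a set of non-overlapping primitives; coordinates are from the bounding-box lower-left.
Plate: 240 × 25, A = 6 000 mm², x = 120 mm, Ī = 28 800 000 mm⁴.
Hole 1 (subtracted): ⌀8, A = 50.265 mm², x = 80 mm, Ī = 201.06 mm⁴.
Hole 2 (subtracted): ⌀8, A = 50.265 mm², x = 160 mm, Ī = 201.06 mm⁴.
By symmetry the centroid is at mid-width, x̄ = 120 mm.
Transfer each piece to the centroidal y-axis using Ī + A·d² with d = x − 120:
  plate: d = 0 mm → contributes +28 800 000 mm⁴
  hole 1: d = -40 mm → contributes −80 626 mm⁴
  hole 2: d = 40 mm → contributes −80 626 mm⁴
Total I = 28 638 748 mm⁴.

I_y ≈ 2.86 × 10⁷ mm⁴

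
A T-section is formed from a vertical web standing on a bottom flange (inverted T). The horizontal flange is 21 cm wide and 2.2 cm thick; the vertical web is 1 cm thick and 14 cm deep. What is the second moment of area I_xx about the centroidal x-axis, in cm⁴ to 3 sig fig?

Break the section into simple shapes (no overlaps), measuring from the bottom-left corner of the bounding box.
Flange: 21 × 2.2, A = 46.2 cm², y = 1.1 cm, Ī = 18.634 cm⁴.
Web: 1 × 14, A = 14 cm², y = 9.2 cm, Ī = 228.67 cm⁴.
Centroid: ȳ = ΣA·y / ΣA = 2.9837 cm.
Transfer each piece to the centroidal x-axis using Ī + A·d² with d = y − 2.9837:
  flange: d = -1.8837 cm → contributes +182.57 cm⁴
  web: d = 6.2163 cm → contributes +769.66 cm⁴
Total I = 952.23 cm⁴.

I_xx ≈ 952 cm⁴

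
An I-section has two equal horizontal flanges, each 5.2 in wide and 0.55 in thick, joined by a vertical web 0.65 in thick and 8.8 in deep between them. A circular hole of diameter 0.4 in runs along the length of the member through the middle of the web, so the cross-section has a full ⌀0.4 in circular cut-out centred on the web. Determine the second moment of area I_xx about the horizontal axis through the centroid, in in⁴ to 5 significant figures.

I_xx ≈ 162.07 in⁴

Split into non-overlapping primitives; take the origin at the lower-left of the bounding box.
Bottom flange: 5.2 × 0.55, A = 2.86 in², y = 0.275 in, Ī = 0.07209583 in⁴.
Web: 0.65 × 8.8, A = 5.72 in², y = 4.95 in, Ī = 36.91307 in⁴.
Top flange: 5.2 × 0.55, A = 2.86 in², y = 9.625 in, Ī = 0.07209583 in⁴.
Hole (subtracted): ⌀0.4, A = 0.1256637 in², y = 4.95 in, Ī = 0.001256637 in⁴.
By symmetry the centroid is at mid-height, ȳ = 4.95 in.
Transfer each piece to the horizontal axis through the centroid using Ī + A·d² with d = y − 4.95:
  bottom flange: d = -4.675 in → contributes +62.57918 in⁴
  web: d = 0 in → contributes +36.91307 in⁴
  top flange: d = 4.675 in → contributes +62.57918 in⁴
  hole: d = 0 in → contributes −0.001256637 in⁴
Total I = 162.0702 in⁴.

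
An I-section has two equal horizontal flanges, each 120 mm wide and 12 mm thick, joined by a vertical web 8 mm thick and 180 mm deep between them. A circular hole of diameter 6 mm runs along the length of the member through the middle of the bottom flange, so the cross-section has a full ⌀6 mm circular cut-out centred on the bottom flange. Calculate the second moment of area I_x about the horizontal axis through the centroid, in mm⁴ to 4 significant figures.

Break the section into simple shapes (no overlaps), measuring from the bottom-left corner of the bounding box.
Bottom flange: 120 × 12, A = 1 440 mm², y = 6 mm, Ī = 17 280 mm⁴.
Web: 8 × 180, A = 1 440 mm², y = 102 mm, Ī = 3 888 000 mm⁴.
Top flange: 120 × 12, A = 1 440 mm², y = 198 mm, Ī = 17 280 mm⁴.
Hole (subtracted): ⌀6, A = 28.2743 mm², y = 6 mm, Ī = 63.6173 mm⁴.
Centroid: ȳ = ΣA·y / ΣA = 102.632 mm.
Transfer each piece to the horizontal axis through the centroid using Ī + A·d² with d = y − 102.632:
  bottom flange: d = -96.6325 mm → contributes +13 463 758 mm⁴
  web: d = -0.632458 mm → contributes +3 888 576 mm⁴
  top flange: d = 95.3675 mm → contributes +13 114 034 mm⁴
  hole: d = -96.6325 mm → contributes −264 085 mm⁴
Total I = 30 202 283 mm⁴.

I_x ≈ 3.020 × 10⁷ mm⁴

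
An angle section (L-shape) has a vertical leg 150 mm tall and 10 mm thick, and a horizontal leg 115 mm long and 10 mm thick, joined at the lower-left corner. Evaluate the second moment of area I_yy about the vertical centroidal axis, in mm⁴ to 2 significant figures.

Break the section into simple shapes (no overlaps), measuring from the bottom-left corner of the bounding box.
Vertical leg: 10 × 150, A = 1 500 mm², x = 5 mm, Ī = 12 500 mm⁴.
Horizontal leg (remainder): 105 × 10, A = 1 050 mm², x = 62.5 mm, Ī = 964 688 mm⁴.
Centroid: x̄ = ΣA·x / ΣA = 28.68 mm.
Transfer each piece to the vertical centroidal axis using Ī + A·d² with d = x − 28.68:
  vertical leg: d = -23.68 mm → contributes +853 363 mm⁴
  horizontal leg (remainder): d = 33.82 mm → contributes +2 165 920 mm⁴
Total I = 3 019 283 mm⁴.

I_yy ≈ 3.0 × 10⁶ mm⁴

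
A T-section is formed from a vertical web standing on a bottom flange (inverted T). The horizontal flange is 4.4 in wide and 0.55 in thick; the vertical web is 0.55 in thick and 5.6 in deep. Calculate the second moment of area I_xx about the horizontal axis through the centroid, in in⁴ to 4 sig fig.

Break the section into simple shapes (no overlaps), measuring from the bottom-left corner of the bounding box.
Flange: 4.4 × 0.55, A = 2.42 in², y = 0.275 in, Ī = 0.0610042 in⁴.
Web: 0.55 × 5.6, A = 3.08 in², y = 3.35 in, Ī = 8.04907 in⁴.
Centroid: ȳ = ΣA·y / ΣA = 1.997 in.
Transfer each piece to the horizontal axis through the centroid using Ī + A·d² with d = y − 1.997:
  flange: d = -1.722 in → contributes +7.23699 in⁴
  web: d = 1.353 in → contributes +13.6873 in⁴
Total I = 20.9243 in⁴.

I_xx ≈ 20.92 in⁴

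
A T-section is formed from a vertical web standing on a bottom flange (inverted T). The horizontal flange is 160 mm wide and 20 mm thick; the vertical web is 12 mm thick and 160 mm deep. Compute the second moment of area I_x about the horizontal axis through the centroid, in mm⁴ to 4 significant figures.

I_x ≈ 1.392 × 10⁷ mm⁴

Decompose the section into non-overlapping parts with the origin at the bottom-left of its bounding rectangle.
Flange: 160 × 20, A = 3 200 mm², y = 10 mm, Ī = 106 667 mm⁴.
Web: 12 × 160, A = 1 920 mm², y = 100 mm, Ī = 4 096 000 mm⁴.
Centroid: ȳ = ΣA·y / ΣA = 43.75 mm.
Transfer each piece to the horizontal axis through the centroid using Ī + A·d² with d = y − 43.75:
  flange: d = -33.75 mm → contributes +3 751 667 mm⁴
  web: d = 56.25 mm → contributes +10 171 000 mm⁴
Total I = 13 922 667 mm⁴.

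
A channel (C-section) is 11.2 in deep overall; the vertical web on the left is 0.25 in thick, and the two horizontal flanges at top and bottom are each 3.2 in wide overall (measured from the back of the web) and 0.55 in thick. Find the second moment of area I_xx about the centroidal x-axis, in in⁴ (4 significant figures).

I_xx ≈ 121.4 in⁴

Decompose the section into non-overlapping parts with the origin at the bottom-left of its bounding rectangle.
Web: 0.25 × 11.2, A = 2.8 in², y = 5.6 in, Ī = 29.2693 in⁴.
Top flange (beyond web): 2.95 × 0.55, A = 1.6225 in², y = 10.925 in, Ī = 0.0409005 in⁴.
Bottom flange (beyond web): 2.95 × 0.55, A = 1.6225 in², y = 0.275 in, Ī = 0.0409005 in⁴.
By symmetry the centroid is at mid-height, ȳ = 5.6 in.
Transfer each piece to the centroidal x-axis using Ī + A·d² with d = y − 5.6:
  web: d = 0 in → contributes +29.2693 in⁴
  top flange (beyond web): d = 5.325 in → contributes +46.0479 in⁴
  bottom flange (beyond web): d = -5.325 in → contributes +46.0479 in⁴
Total I = 121.365 in⁴.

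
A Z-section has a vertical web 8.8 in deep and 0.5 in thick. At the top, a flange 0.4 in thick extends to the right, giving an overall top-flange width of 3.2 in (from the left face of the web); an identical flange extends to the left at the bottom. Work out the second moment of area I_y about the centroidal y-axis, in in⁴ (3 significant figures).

I_y ≈ 6.93 in⁴

Split into non-overlapping primitives; take the origin at the lower-left of the bounding box.
Web: 0.5 × 8.8, A = 4.4 in², x = 2.95 in, Ī = 0.091667 in⁴.
Top flange (beyond web): 2.7 × 0.4, A = 1.08 in², x = 4.55 in, Ī = 0.6561 in⁴.
Bottom flange (beyond web): 2.7 × 0.4, A = 1.08 in², x = 1.35 in, Ī = 0.6561 in⁴.
Centroid: x̄ = ΣA·x / ΣA = 2.95 in.
Transfer each piece to the centroidal y-axis using Ī + A·d² with d = x − 2.95:
  web: d = 0 in → contributes +0.091667 in⁴
  top flange (beyond web): d = 1.6 in → contributes +3.4209 in⁴
  bottom flange (beyond web): d = -1.6 in → contributes +3.4209 in⁴
Total I = 6.9335 in⁴.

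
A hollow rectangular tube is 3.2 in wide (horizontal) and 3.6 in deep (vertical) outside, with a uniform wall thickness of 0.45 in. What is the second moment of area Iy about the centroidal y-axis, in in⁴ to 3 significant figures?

Split into non-overlapping primitives; take the origin at the lower-left of the bounding box.
Outer rectangle: 3.2 × 3.6, A = 11.52 in², x = 1.6 in, Ī = 9.8304 in⁴.
Inner void (subtracted): 2.3 × 2.7, A = 6.21 in², x = 1.6 in, Ī = 2.7376 in⁴.
By symmetry the centroid is at mid-width, x̄ = 1.6 in.
All pieces are centred on the centroidal y-axis, so I = ΣĪ (holes subtracted) = 7.0928 in⁴.

Iy ≈ 7.09 in⁴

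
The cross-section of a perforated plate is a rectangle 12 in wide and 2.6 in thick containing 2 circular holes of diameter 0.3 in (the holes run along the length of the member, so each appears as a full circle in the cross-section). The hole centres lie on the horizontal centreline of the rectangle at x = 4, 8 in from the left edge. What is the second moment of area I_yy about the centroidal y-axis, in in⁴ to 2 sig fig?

I_yy ≈ 370 in⁴

Decompose the section into non-overlapping parts with the origin at the bottom-left of its bounding rectangle.
Plate: 12 × 2.6, A = 31.2 in², x = 6 in, Ī = 374.4 in⁴.
Hole 1 (subtracted): ⌀0.3, A = 0.07069 in², x = 4 in, Ī = 0.0003976 in⁴.
Hole 2 (subtracted): ⌀0.3, A = 0.07069 in², x = 8 in, Ī = 0.0003976 in⁴.
By symmetry the centroid is at mid-width, x̄ = 6 in.
Transfer each piece to the centroidal y-axis using Ī + A·d² with d = x − 6:
  plate: d = 0 in → contributes +374.4 in⁴
  hole 1: d = -2 in → contributes −0.2831 in⁴
  hole 2: d = 2 in → contributes −0.2831 in⁴
Total I = 373.8 in⁴.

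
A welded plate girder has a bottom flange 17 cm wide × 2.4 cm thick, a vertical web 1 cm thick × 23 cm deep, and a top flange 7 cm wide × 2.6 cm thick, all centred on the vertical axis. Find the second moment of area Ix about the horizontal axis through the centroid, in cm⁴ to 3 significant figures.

Break the section into simple shapes (no overlaps), measuring from the bottom-left corner of the bounding box.
Bottom plate: 17 × 2.4, A = 40.8 cm², y = 1.2 cm, Ī = 19.584 cm⁴.
Web plate: 1 × 23, A = 23 cm², y = 13.9 cm, Ī = 1013.9 cm⁴.
Top plate: 7 × 2.6, A = 18.2 cm², y = 26.7 cm, Ī = 10.253 cm⁴.
Centroid: ȳ = ΣA·y / ΣA = 10.422 cm.
Transfer each piece to the horizontal axis through the centroid using Ī + A·d² with d = y − 10.422:
  bottom plate: d = -9.222 cm → contributes +3489.4 cm⁴
  web plate: d = 3.478 cm → contributes +1292.1 cm⁴
  top plate: d = 16.278 cm → contributes +4832.8 cm⁴
Total I = 9614.3 cm⁴.

Ix ≈ 9610 cm⁴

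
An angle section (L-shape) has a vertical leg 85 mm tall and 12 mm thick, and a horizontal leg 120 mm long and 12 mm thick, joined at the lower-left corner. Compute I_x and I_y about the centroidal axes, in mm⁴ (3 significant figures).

I_x ≈ 1.39 × 10⁶ mm⁴, I_y ≈ 3.33 × 10⁶ mm⁴

Decompose the section into non-overlapping parts with the origin at the bottom-left of its bounding rectangle.
Vertical leg: 12 × 85, A = 1 020 mm², y = 42.5 mm, Ī = 614 125 mm⁴.
Horizontal leg (remainder): 108 × 12, A = 1 296 mm², y = 6 mm, Ī = 15 552 mm⁴.
Centroid: ȳ = ΣA·y / ΣA = 22.075 mm.
Transfer each piece to the centroidal x-axis using Ī + A·d² with d = y − 22.075:
  vertical leg: d = 20.425 mm → contributes +1 039 644 mm⁴
  horizontal leg (remainder): d = -16.075 mm → contributes +350 451 mm⁴
Total I = 1 390 095 mm⁴.
For the y-axis: x̄ = 39.575 mm.
Repeating about the centroidal y-axis gives I_y = 3 326 750 mm⁴.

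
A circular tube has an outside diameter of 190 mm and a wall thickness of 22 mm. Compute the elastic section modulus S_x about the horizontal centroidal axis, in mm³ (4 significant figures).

S_x ≈ 4.386 × 10⁵ mm³

Treat the section as a set of non-overlapping primitives; coordinates are from the bounding-box lower-left.
Outer circle: ⌀190, A = 28352.9 mm², y = 95 mm, Ī = 63 971 171 mm⁴.
Bore (subtracted): ⌀146, A = 16741.5 mm², y = 95 mm, Ī = 22 303 926 mm⁴.
By symmetry the centroid is at mid-height, ȳ = 95 mm.
All pieces are centred on the horizontal centroidal axis, so I = ΣĪ (holes subtracted) = 41 667 245 mm⁴.
Extreme fibre distance c = 95 mm; S = I/c = 438 603 mm³.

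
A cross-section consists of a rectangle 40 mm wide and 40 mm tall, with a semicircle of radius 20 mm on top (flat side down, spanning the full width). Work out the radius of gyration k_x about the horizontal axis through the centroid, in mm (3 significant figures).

Treat the section as a set of non-overlapping primitives; coordinates are from the bounding-box lower-left.
Rectangular body: 40 × 40, A = 1 600 mm², y = 20 mm, Ī = 213 333 mm⁴.
Semicircular cap: semicircle r = 20, A = 628.32 mm², y = 48.488 mm, Ī = 17 561 mm⁴.
Centroid: ȳ = ΣA·y / ΣA = 28.033 mm.
Transfer each piece to the horizontal axis through the centroid using Ī + A·d² with d = y − 28.033:
  rectangular body: d = -8.0328 mm → contributes +316 576 mm⁴
  semicircular cap: d = 20.455 mm → contributes +280 465 mm⁴
Total I = 597 041 mm⁴.
Radius of gyration: k = √(I/A) = √(597 041 / 2228.3) = 16.369 mm.

k_x ≈ 16.4 mm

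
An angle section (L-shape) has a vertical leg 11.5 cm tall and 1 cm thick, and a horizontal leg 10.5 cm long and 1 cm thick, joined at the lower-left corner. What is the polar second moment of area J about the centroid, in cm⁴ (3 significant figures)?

Decompose the section into non-overlapping parts with the origin at the bottom-left of its bounding rectangle.
Vertical leg: 1 × 11.5, A = 11.5 cm², y = 5.75 cm, Ī = 126.74 cm⁴.
Horizontal leg (remainder): 9.5 × 1, A = 9.5 cm², y = 0.5 cm, Ī = 0.79167 cm⁴.
Centroid: ȳ = ΣA·y / ΣA = 3.375 cm.
Transfer each piece to the centroidal x-axis using Ī + A·d² with d = y − 3.375:
  vertical leg: d = 2.375 cm → contributes +191.61 cm⁴
  horizontal leg (remainder): d = -2.875 cm → contributes +79.315 cm⁴
Total I = 270.92 cm⁴.
For the y-axis: x̄ = 2.875 cm.
Repeating about the centroidal y-axis gives I_y = 215.8 cm⁴.
Polar second moment: J = I_x + I_y = 486.72 cm⁴.

J ≈ 487 cm⁴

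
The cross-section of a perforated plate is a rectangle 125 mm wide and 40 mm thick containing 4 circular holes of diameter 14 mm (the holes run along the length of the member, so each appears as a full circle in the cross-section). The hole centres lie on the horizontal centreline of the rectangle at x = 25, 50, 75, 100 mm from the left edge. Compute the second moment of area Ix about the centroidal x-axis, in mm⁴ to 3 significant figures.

Treat the section as a set of non-overlapping primitives; coordinates are from the bounding-box lower-left.
Plate: 125 × 40, A = 5 000 mm², y = 20 mm, Ī = 666 667 mm⁴.
Hole 1 (subtracted): ⌀14, A = 153.94 mm², y = 20 mm, Ī = 1885.7 mm⁴.
Hole 2 (subtracted): ⌀14, A = 153.94 mm², y = 20 mm, Ī = 1885.7 mm⁴.
Hole 3 (subtracted): ⌀14, A = 153.94 mm², y = 20 mm, Ī = 1885.7 mm⁴.
Hole 4 (subtracted): ⌀14, A = 153.94 mm², y = 20 mm, Ī = 1885.7 mm⁴.
By symmetry the centroid is at mid-height, ȳ = 20 mm.
All pieces are centred on the centroidal x-axis, so I = ΣĪ (holes subtracted) = 659 124 mm⁴.

Ix ≈ 6.59 × 10⁵ mm⁴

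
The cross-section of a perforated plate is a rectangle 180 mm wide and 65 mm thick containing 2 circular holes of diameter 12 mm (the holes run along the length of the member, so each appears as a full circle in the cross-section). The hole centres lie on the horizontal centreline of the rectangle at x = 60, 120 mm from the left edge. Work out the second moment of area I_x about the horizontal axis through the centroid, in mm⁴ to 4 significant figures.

Decompose the section into non-overlapping parts with the origin at the bottom-left of its bounding rectangle.
Plate: 180 × 65, A = 11 700 mm², y = 32.5 mm, Ī = 4 119 375 mm⁴.
Hole 1 (subtracted): ⌀12, A = 113.097 mm², y = 32.5 mm, Ī = 1017.88 mm⁴.
Hole 2 (subtracted): ⌀12, A = 113.097 mm², y = 32.5 mm, Ī = 1017.88 mm⁴.
By symmetry the centroid is at mid-height, ȳ = 32.5 mm.
All pieces are centred on the horizontal axis through the centroid, so I = ΣĪ (holes subtracted) = 4 117 339 mm⁴.

I_x ≈ 4.117 × 10⁶ mm⁴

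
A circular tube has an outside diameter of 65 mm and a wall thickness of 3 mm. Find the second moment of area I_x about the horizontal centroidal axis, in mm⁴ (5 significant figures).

Split into non-overlapping primitives; take the origin at the lower-left of the bounding box.
Outer circle: ⌀65, A = 3318.307 mm², y = 32.5 mm, Ī = 876240.5 mm⁴.
Bore (subtracted): ⌀59, A = 2733.971 mm², y = 32.5 mm, Ī = 594809.6 mm⁴.
By symmetry the centroid is at mid-height, ȳ = 32.5 mm.
All pieces are centred on the horizontal centroidal axis, so I = ΣĪ (holes subtracted) = 281430.9 mm⁴.

I_x ≈ 2.8143 × 10⁵ mm⁴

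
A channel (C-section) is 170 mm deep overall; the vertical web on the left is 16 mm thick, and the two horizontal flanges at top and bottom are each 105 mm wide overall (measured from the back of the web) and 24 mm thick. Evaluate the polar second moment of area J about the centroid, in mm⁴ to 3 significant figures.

J ≈ 3.70 × 10⁷ mm⁴

Break the section into simple shapes (no overlaps), measuring from the bottom-left corner of the bounding box.
Web: 16 × 170, A = 2 720 mm², y = 85 mm, Ī = 6 550 667 mm⁴.
Top flange (beyond web): 89 × 24, A = 2 136 mm², y = 158 mm, Ī = 102 528 mm⁴.
Bottom flange (beyond web): 89 × 24, A = 2 136 mm², y = 12 mm, Ī = 102 528 mm⁴.
By symmetry the centroid is at mid-height, ȳ = 85 mm.
Transfer each piece to the centroidal x-axis using Ī + A·d² with d = y − 85:
  web: d = 0 mm → contributes +6 550 667 mm⁴
  top flange (beyond web): d = 73 mm → contributes +11 485 272 mm⁴
  bottom flange (beyond web): d = -73 mm → contributes +11 485 272 mm⁴
Total I = 29 521 211 mm⁴.
For the y-axis: x̄ = 40.077 mm.
Repeating about the centroidal y-axis gives I_y = 7 458 450 mm⁴.
Polar second moment: J = I_x + I_y = 36 979 660 mm⁴.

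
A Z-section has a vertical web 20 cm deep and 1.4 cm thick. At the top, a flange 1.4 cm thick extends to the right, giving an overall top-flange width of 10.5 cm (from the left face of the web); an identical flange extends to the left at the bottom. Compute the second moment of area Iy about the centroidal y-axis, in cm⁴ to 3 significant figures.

Split into non-overlapping primitives; take the origin at the lower-left of the bounding box.
Web: 1.4 × 20, A = 28 cm², x = 9.8 cm, Ī = 4.5733 cm⁴.
Top flange (beyond web): 9.1 × 1.4, A = 12.74 cm², x = 15.05 cm, Ī = 87.917 cm⁴.
Bottom flange (beyond web): 9.1 × 1.4, A = 12.74 cm², x = 4.55 cm, Ī = 87.917 cm⁴.
Centroid: x̄ = ΣA·x / ΣA = 9.8 cm.
Transfer each piece to the centroidal y-axis using Ī + A·d² with d = x − 9.8:
  web: d = 0 cm → contributes +4.5733 cm⁴
  top flange (beyond web): d = 5.25 cm → contributes +439.06 cm⁴
  bottom flange (beyond web): d = -5.25 cm → contributes +439.06 cm⁴
Total I = 882.7 cm⁴.

Iy ≈ 883 cm⁴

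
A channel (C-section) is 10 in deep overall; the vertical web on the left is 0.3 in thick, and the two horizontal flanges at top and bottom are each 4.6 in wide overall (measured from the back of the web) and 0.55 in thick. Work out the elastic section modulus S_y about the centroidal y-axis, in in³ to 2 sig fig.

Treat the section as a set of non-overlapping primitives; coordinates are from the bounding-box lower-left.
Web: 0.3 × 10, A = 3 in², x = 0.15 in, Ī = 0.0225 in⁴.
Top flange (beyond web): 4.3 × 0.55, A = 2.365 in², x = 2.45 in, Ī = 3.644 in⁴.
Bottom flange (beyond web): 4.3 × 0.55, A = 2.365 in², x = 2.45 in, Ī = 3.644 in⁴.
Centroid: x̄ = ΣA·x / ΣA = 1.557 in.
Transfer each piece to the centroidal y-axis using Ī + A·d² with d = x − 1.557:
  web: d = -1.407 in → contributes +5.965 in⁴
  top flange (beyond web): d = 0.8926 in → contributes +5.528 in⁴
  bottom flange (beyond web): d = 0.8926 in → contributes +5.528 in⁴
Total I = 17.02 in⁴.
Extreme fibre distance c = 3.043 in; S = I/c = 5.594 in³.

S_y ≈ 5.6 in³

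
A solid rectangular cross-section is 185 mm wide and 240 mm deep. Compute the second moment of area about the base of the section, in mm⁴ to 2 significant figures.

I_base ≈ 8.5 × 10⁸ mm⁴

The section: 185 × 240, A = 44 400 mm², y = 120 mm, Ī = 213 120 000 mm⁴.
Transfer it to the bottom edge using Ī + A·d² with d = y − 0:
  the section: d = 120 mm → contributes +852 480 000 mm⁴
Total I = 852 480 000 mm⁴.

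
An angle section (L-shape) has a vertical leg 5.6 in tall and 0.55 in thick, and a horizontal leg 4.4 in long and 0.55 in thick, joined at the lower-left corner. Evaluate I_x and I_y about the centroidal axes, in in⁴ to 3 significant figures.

I_x ≈ 16.1 in⁴, I_y ≈ 8.77 in⁴

Split into non-overlapping primitives; take the origin at the lower-left of the bounding box.
Vertical leg: 0.55 × 5.6, A = 3.08 in², y = 2.8 in, Ī = 8.0491 in⁴.
Horizontal leg (remainder): 3.85 × 0.55, A = 2.1175 in², y = 0.275 in, Ī = 0.053379 in⁴.
Centroid: ȳ = ΣA·y / ΣA = 1.7713 in.
Transfer each piece to the centroidal x-axis using Ī + A·d² with d = y − 1.7713:
  vertical leg: d = 1.0287 in → contributes +11.308 in⁴
  horizontal leg (remainder): d = -1.4963 in → contributes +4.7943 in⁴
Total I = 16.103 in⁴.
For the y-axis: x̄ = 1.1713 in.
Repeating about the centroidal y-axis gives I_y = 8.7665 in⁴.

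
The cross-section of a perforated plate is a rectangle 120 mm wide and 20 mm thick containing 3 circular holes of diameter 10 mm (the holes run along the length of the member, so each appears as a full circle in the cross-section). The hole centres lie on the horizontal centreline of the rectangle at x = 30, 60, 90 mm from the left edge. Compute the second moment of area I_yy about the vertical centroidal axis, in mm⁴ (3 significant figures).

Decompose the section into non-overlapping parts with the origin at the bottom-left of its bounding rectangle.
Plate: 120 × 20, A = 2 400 mm², x = 60 mm, Ī = 2 880 000 mm⁴.
Hole 1 (subtracted): ⌀10, A = 78.54 mm², x = 30 mm, Ī = 490.87 mm⁴.
Hole 2 (subtracted): ⌀10, A = 78.54 mm², x = 60 mm, Ī = 490.87 mm⁴.
Hole 3 (subtracted): ⌀10, A = 78.54 mm², x = 90 mm, Ī = 490.87 mm⁴.
By symmetry the centroid is at mid-width, x̄ = 60 mm.
Transfer each piece to the vertical centroidal axis using Ī + A·d² with d = x − 60:
  plate: d = 0 mm → contributes +2 880 000 mm⁴
  hole 1: d = -30 mm → contributes −71 177 mm⁴
  hole 2: d = 0 mm → contributes −490.87 mm⁴
  hole 3: d = 30 mm → contributes −71 177 mm⁴
Total I = 2 737 156 mm⁴.

I_yy ≈ 2.74 × 10⁶ mm⁴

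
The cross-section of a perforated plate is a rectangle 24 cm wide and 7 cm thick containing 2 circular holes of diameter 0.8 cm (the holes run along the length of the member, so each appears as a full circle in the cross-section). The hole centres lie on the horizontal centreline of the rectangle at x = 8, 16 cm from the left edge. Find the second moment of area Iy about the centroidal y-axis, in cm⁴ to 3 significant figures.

Split into non-overlapping primitives; take the origin at the lower-left of the bounding box.
Plate: 24 × 7, A = 168 cm², x = 12 cm, Ī = 8 064 cm⁴.
Hole 1 (subtracted): ⌀0.8, A = 0.50265 cm², x = 8 cm, Ī = 0.020106 cm⁴.
Hole 2 (subtracted): ⌀0.8, A = 0.50265 cm², x = 16 cm, Ī = 0.020106 cm⁴.
By symmetry the centroid is at mid-width, x̄ = 12 cm.
Transfer each piece to the centroidal y-axis using Ī + A·d² with d = x − 12:
  plate: d = 0 cm → contributes +8 064 cm⁴
  hole 1: d = -4 cm → contributes −8.0626 cm⁴
  hole 2: d = 4 cm → contributes −8.0626 cm⁴
Total I = 8047.9 cm⁴.

Iy ≈ 8050 cm⁴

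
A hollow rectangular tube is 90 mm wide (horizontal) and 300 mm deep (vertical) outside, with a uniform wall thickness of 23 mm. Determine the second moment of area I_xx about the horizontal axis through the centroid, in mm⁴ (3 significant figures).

I_xx ≈ 1.42 × 10⁸ mm⁴

Decompose the section into non-overlapping parts with the origin at the bottom-left of its bounding rectangle.
Outer rectangle: 90 × 300, A = 27 000 mm², y = 150 mm, Ī = 202 500 000 mm⁴.
Inner void (subtracted): 44 × 254, A = 11 176 mm², y = 150 mm, Ī = 60 085 901 mm⁴.
By symmetry the centroid is at mid-height, ȳ = 150 mm.
All pieces are centred on the horizontal axis through the centroid, so I = ΣĪ (holes subtracted) = 142 414 099 mm⁴.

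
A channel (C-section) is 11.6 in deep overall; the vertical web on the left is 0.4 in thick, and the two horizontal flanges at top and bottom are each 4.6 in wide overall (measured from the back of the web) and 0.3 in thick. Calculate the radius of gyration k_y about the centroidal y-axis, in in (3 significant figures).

Split into non-overlapping primitives; take the origin at the lower-left of the bounding box.
Web: 0.4 × 11.6, A = 4.64 in², x = 0.2 in, Ī = 0.061867 in⁴.
Top flange (beyond web): 4.2 × 0.3, A = 1.26 in², x = 2.5 in, Ī = 1.8522 in⁴.
Bottom flange (beyond web): 4.2 × 0.3, A = 1.26 in², x = 2.5 in, Ī = 1.8522 in⁴.
Centroid: x̄ = ΣA·x / ΣA = 1.0095 in.
Transfer each piece to the centroidal y-axis using Ī + A·d² with d = x − 1.0095:
  web: d = -0.8095 in → contributes +3.1024 in⁴
  top flange (beyond web): d = 1.4905 in → contributes +4.6514 in⁴
  bottom flange (beyond web): d = 1.4905 in → contributes +4.6514 in⁴
Total I = 12.405 in⁴.
Radius of gyration: k = √(I/A) = √(12.405 / 7.16) = 1.3163 in.

k_y ≈ 1.32 in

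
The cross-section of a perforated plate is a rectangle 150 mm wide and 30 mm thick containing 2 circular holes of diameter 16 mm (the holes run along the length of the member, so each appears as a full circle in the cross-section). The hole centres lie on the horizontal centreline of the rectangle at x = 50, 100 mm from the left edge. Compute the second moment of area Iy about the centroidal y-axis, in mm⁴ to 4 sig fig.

Iy ≈ 8.180 × 10⁶ mm⁴

Split into non-overlapping primitives; take the origin at the lower-left of the bounding box.
Plate: 150 × 30, A = 4 500 mm², x = 75 mm, Ī = 8 437 500 mm⁴.
Hole 1 (subtracted): ⌀16, A = 201.062 mm², x = 50 mm, Ī = 3216.99 mm⁴.
Hole 2 (subtracted): ⌀16, A = 201.062 mm², x = 100 mm, Ī = 3216.99 mm⁴.
By symmetry the centroid is at mid-width, x̄ = 75 mm.
Transfer each piece to the centroidal y-axis using Ī + A·d² with d = x − 75:
  plate: d = 0 mm → contributes +8 437 500 mm⁴
  hole 1: d = -25 mm → contributes −128 881 mm⁴
  hole 2: d = 25 mm → contributes −128 881 mm⁴
Total I = 8 179 739 mm⁴.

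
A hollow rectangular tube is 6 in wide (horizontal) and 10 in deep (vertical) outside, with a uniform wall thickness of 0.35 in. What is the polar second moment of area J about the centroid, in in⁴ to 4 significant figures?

J ≈ 209.4 in⁴

Decompose the section into non-overlapping parts with the origin at the bottom-left of its bounding rectangle.
Outer rectangle: 6 × 10, A = 60 in², y = 5 in, Ī = 500 in⁴.
Inner void (subtracted): 5.3 × 9.3, A = 49.29 in², y = 5 in, Ī = 355.258 in⁴.
By symmetry the centroid is at mid-height, ȳ = 5 in.
All pieces are centred on the centroidal x-axis, so I = ΣĪ (holes subtracted) = 144.742 in⁴.
Repeating about the centroidal y-axis gives I_y = 64.6203 in⁴.
Polar second moment: J = I_x + I_y = 209.363 in⁴.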